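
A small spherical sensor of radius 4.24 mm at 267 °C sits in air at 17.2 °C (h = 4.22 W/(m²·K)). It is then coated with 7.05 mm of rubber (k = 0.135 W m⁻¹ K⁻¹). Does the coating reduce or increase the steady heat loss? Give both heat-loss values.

increases: 0.238 → 1.06 W

Critical radius for a sphere: r_cr = 2k/h = 0.0640 m = 6.40 cm.
Outer radius after coating: r₂ = 0.00424 + 0.00705 = 0.01129 m.
Since r₁ < r_cr and r₂ ≤ r_cr, the coating moves toward the maximum at r_cr — heat loss rises.
Bare: R = 1/(4πr₁²h) = 1049 K/W; Q = 249.8/1049 = 0.238 W.
Coated: R = R_cond + R_conv = 234.8 K/W; Q = 249.8/234.8 = 1.06 W.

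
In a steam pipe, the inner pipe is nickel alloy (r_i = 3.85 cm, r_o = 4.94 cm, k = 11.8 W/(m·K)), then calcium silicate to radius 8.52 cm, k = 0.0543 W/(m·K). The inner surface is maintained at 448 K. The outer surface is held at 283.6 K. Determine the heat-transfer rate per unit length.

Q' = 103 W/m

Series thermal resistances, inner to outer:
  R'_nickel alloy = ln(0.0494/0.0385)/(2πk) = 0.2493/(2π·11.8) = 0.003362 m·K/W
  R'_calcium silicate = ln(0.0852/0.0494)/(2πk) = 0.5451/(2π·0.0543) = 1.598 m·K/W
ΣR = 0.003362 + 1.598 = 1.601 m·K/W
Q' = ΔT/ΣR = (448 K − 283.6 K)/1.601 = 103 W/m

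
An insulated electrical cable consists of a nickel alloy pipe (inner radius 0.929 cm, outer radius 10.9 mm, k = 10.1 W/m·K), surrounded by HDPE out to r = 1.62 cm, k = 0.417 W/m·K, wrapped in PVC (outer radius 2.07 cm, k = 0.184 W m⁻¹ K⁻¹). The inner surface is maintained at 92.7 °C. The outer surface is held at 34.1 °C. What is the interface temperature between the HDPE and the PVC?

T = 68.1 °C

Treat each layer as a resistance in series:
  R'_nickel alloy = ln(0.0109/0.00929)/(2πk) = 0.1598/(2π·10.1) = 0.002518 m·K/W
  R'_HDPE = ln(0.0162/0.0109)/(2πk) = 0.3962/(2π·0.417) = 0.1512 m·K/W
  R'_PVC = ln(0.0207/0.0162)/(2πk) = 0.2451/(2π·0.184) = 0.2120 m·K/W
ΣR = 0.002518 + 0.1512 + 0.2120 = 0.3657 m·K/W
Q' = ΔT/ΣR = (92.7 °C − 34.1 °C)/0.3657 = 160.2 W/m
From the inner boundary to the HDPE/PVC interface, ΣR_partial = 0.1537 m·K/W.
T_interface = T_in − Q'·ΣR_partial = 92.7 °C − (160.2)(0.1537) = 68.1 °C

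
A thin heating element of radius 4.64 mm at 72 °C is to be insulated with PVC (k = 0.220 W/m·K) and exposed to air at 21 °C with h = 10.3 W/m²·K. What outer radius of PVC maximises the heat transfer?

For a cylinder, r_cr = k_ins/h = 0.220/10.3 = 0.0214 m = 2.14 cm

r_cr = 2.14 cm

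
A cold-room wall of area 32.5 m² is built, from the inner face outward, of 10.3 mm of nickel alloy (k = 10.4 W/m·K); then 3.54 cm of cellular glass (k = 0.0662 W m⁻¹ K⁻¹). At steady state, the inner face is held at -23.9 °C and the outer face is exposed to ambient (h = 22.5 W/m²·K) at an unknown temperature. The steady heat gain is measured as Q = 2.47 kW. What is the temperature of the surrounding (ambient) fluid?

Series resistances:
  R_nickel alloy = L/(kA) = 0.0103/(10.4·32.5) = 3.047×10^-5 K/W
  R_cellular glass = L/(kA) = 0.0354/(0.0662·32.5) = 0.01645 K/W
  R_conv,out = 1/(hA) = 1/(22.5·32.5) = 0.001368 K/W
ΣR = 0.01785 K/W
ΔT = Q·ΣR = 2470 × 0.01785 = 44.09 K
Heat flows inward, so T_out = T_in + ΔT = -23.9 + 44.09 = 20.2 °C

T_out = 20.2 °C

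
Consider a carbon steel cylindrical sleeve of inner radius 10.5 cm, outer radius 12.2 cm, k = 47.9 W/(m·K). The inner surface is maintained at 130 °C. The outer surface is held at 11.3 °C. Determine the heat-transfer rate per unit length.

Q' = 2πk·ΔT/ln(r₂/r₁) = 2π × 47.9 × 118.7 / ln(0.122/0.105) = 2.38×10^5 W/m

Q' = 2.38×10^5 W/m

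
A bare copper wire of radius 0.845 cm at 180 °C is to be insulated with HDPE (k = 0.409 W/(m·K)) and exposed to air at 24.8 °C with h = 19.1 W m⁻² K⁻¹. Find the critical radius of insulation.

For a cylinder, r_cr = k_ins/h = 0.409/19.1 = 0.0214 m = 2.14 cm

r_cr = 2.14 cm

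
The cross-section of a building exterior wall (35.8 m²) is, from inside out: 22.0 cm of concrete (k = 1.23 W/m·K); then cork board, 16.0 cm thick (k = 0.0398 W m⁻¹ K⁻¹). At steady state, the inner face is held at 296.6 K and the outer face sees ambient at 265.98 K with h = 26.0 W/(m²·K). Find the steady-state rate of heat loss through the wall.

Q = 259 W

Series thermal resistances, inner to outer:
  R_concrete = L/(kA) = 0.220/(1.23·35.8) = 0.004996 K/W
  R_cork board = L/(kA) = 0.160/(0.0398·35.8) = 0.1123 K/W
  R_conv,out = 1/(hA) = 1/(26.0·35.8) = 0.001074 K/W
ΣR = 0.004996 + 0.1123 + 0.001074 = 0.1184 K/W
Q = ΔT/ΣR = (296.6 K − 265.98 K)/0.1184 = 259 W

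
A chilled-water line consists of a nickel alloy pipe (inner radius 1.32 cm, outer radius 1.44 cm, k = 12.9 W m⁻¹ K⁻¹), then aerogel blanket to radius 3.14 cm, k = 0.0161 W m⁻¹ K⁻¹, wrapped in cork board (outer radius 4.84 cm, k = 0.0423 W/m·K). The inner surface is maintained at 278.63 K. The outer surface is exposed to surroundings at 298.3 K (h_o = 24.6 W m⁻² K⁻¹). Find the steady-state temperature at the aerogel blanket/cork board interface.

Series thermal resistances, inner to outer:
  R'_nickel alloy = ln(0.0144/0.0132)/(2πk) = 0.08701/(2π·12.9) = 0.001074 m·K/W
  R'_aerogel blanket = ln(0.0314/0.0144)/(2πk) = 0.7796/(2π·0.0161) = 7.706 m·K/W
  R'_cork board = ln(0.0484/0.0314)/(2πk) = 0.4327/(2π·0.0423) = 1.628 m·K/W
  R'_conv,out = 1/(2πr h) = 1/(2π·0.0484·24.6) = 0.1337 m·K/W
ΣR = 0.001074 + 7.706 + 1.628 + 0.1337 = 9.469 m·K/W
Q' = ΔT/ΣR = (278.63 K − 298.3 K)/9.469 = -2.077 W/m
From the inner boundary to the aerogel blanket/cork board interface, ΣR_partial = 7.707 m·K/W.
T_interface = T_in − Q'·ΣR_partial = 278.63 K − (-2.077)(7.707) = 294.6 K

T = 294.6 K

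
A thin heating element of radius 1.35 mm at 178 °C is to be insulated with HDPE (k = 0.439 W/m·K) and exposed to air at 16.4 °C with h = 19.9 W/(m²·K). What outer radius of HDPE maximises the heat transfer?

r_cr = 2.21 cm

For a cylinder, r_cr = k_ins/h = 0.439/19.9 = 0.0221 m = 2.21 cm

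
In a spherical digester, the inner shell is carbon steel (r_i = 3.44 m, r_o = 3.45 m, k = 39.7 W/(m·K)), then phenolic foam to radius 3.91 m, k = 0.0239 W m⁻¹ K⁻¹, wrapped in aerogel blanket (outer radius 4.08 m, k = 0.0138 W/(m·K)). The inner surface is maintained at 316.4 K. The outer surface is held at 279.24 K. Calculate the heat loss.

Treat each layer as a resistance in series:
  R_carbon steel = (1/3.44 − 1/3.45)/(4πk) = 8.426×10^-4/(4π·39.7) = 1.689×10^-6 K/W
  R_phenolic foam = (1/3.45 − 1/3.91)/(4πk) = 0.03410/(4π·0.0239) = 0.1135 K/W
  R_aerogel blanket = (1/3.91 − 1/4.08)/(4πk) = 0.01066/(4π·0.0138) = 0.06145 K/W
ΣR = 1.689×10^-6 + 0.1135 + 0.06145 = 0.1750 K/W
Q = ΔT/ΣR = (316.4 K − 279.24 K)/0.1750 = 212 W

Q = 212 W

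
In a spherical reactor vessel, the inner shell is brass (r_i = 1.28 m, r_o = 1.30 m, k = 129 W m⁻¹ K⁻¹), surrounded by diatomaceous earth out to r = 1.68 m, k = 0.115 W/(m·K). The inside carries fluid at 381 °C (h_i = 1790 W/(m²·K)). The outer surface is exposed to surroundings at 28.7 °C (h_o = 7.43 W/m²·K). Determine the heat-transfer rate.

Q = 2.84 kW

Treat each layer as a resistance in series:
  R_conv,in = 1/(4πr²h) = 1/(4π·1.28²·1790) = 2.713×10^-5 K/W
  R_brass = (1/1.28 − 1/1.30)/(4πk) = 0.01202/(4π·129) = 7.414×10^-6 K/W
  R_diatomaceous earth = (1/1.30 − 1/1.68)/(4πk) = 0.1740/(4π·0.115) = 0.1204 K/W
  R_conv,out = 1/(4πr²h) = 1/(4π·1.68²·7.43) = 0.003795 K/W
ΣR = 2.713×10^-5 + 7.414×10^-6 + 0.1204 + 0.003795 = 0.1242 K/W
Q = ΔT/ΣR = (381 °C − 28.7 °C)/0.1242 = 2840 W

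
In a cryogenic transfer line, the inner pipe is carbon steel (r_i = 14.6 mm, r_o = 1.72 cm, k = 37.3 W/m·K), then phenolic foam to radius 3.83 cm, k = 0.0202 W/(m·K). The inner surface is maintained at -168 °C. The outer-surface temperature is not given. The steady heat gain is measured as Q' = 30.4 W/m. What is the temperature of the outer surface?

Series resistances:
  R'_carbon steel = ln(0.0172/0.0146)/(2πk) = 0.1639/(2π·37.3) = 6.993×10^-4 m·K/W
  R'_phenolic foam = ln(0.0383/0.0172)/(2πk) = 0.8005/(2π·0.0202) = 6.307 m·K/W
ΣR = 6.308 m·K/W
ΔT = Q'·ΣR = 30.4 × 6.308 = 191.8 K
Heat flows inward, so T_out = T_in + ΔT = -168 + 191.8 = 23.8 °C

T_out = 23.8 °C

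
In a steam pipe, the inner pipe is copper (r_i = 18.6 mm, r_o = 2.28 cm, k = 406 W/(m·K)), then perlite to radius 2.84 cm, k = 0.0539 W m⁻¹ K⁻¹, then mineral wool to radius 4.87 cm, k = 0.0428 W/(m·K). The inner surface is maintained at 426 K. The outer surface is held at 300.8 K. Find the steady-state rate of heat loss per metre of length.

Treat each layer as a resistance in series:
  R'_copper = ln(0.0228/0.0186)/(2πk) = 0.2036/(2π·406) = 7.981×10^-5 m·K/W
  R'_perlite = ln(0.0284/0.0228)/(2πk) = 0.2196/(2π·0.0539) = 0.6485 m·K/W
  R'_mineral wool = ln(0.0487/0.0284)/(2πk) = 0.5393/(2π·0.0428) = 2.005 m·K/W
ΣR = 7.981×10^-5 + 0.6485 + 2.005 = 2.654 m·K/W
Q' = ΔT/ΣR = (426 K − 300.8 K)/2.654 = 47.2 W/m

Q' = 47.2 W/m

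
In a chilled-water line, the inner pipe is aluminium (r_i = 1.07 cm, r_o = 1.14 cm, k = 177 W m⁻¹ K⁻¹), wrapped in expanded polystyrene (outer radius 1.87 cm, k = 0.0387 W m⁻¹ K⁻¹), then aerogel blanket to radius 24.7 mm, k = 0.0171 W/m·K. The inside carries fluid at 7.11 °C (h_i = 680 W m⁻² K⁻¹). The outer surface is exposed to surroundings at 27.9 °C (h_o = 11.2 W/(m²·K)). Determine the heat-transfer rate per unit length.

Resistance network (inner→outer):
  R'_conv,in = 1/(2πr h) = 1/(2π·0.0107·680) = 0.02187 m·K/W
  R'_aluminium = ln(0.0114/0.0107)/(2πk) = 0.06337/(2π·177) = 5.698×10^-5 m·K/W
  R'_expanded polystyrene = ln(0.0187/0.0114)/(2πk) = 0.4949/(2π·0.0387) = 2.035 m·K/W
  R'_aerogel blanket = ln(0.0247/0.0187)/(2πk) = 0.2783/(2π·0.0171) = 2.590 m·K/W
  R'_conv,out = 1/(2πr h) = 1/(2π·0.0247·11.2) = 0.5753 m·K/W
ΣR = 0.02187 + 5.698×10^-5 + 2.035 + 2.590 + 0.5753 = 5.222 m·K/W
Q' = ΔT/ΣR = (7.11 °C − 27.9 °C)/5.222 = -3.98 W/m
(Negative Q' ⇒ heat flows inward; heat gain = 3.98 W/m.)

Q' = 3.98 W/m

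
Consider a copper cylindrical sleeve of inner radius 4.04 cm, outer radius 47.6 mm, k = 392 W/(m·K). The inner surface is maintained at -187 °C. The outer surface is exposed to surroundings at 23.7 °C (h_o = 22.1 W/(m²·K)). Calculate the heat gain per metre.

Series thermal resistances, inner to outer:
  R'_copper = ln(0.0476/0.0404)/(2πk) = 0.1640/(2π·392) = 6.659×10^-5 m·K/W
  R'_conv,out = 1/(2πr h) = 1/(2π·0.0476·22.1) = 0.1513 m·K/W
ΣR = 6.659×10^-5 + 0.1513 = 0.1514 m·K/W
Q' = ΔT/ΣR = (-187 °C − 23.7 °C)/0.1514 = -1390 W/m
(Negative Q' ⇒ heat flows inward; heat gain = 1390 W/m.)

Q' = 1390 W/m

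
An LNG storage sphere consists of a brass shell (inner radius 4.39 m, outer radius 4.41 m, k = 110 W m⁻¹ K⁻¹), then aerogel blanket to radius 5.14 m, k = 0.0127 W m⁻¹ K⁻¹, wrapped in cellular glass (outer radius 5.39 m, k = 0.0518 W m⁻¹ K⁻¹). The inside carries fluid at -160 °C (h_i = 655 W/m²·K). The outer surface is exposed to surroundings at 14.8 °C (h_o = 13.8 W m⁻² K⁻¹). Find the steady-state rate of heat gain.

Q = 810 W

Resistance network (inner→outer):
  R_conv,in = 1/(4πr²h) = 1/(4π·4.39²·655) = 6.304×10^-6 K/W
  R_brass = (1/4.39 − 1/4.41)/(4πk) = 0.001033/(4π·110) = 7.474×10^-7 K/W
  R_aerogel blanket = (1/4.41 − 1/5.14)/(4πk) = 0.03220/(4π·0.0127) = 0.2018 K/W
  R_cellular glass = (1/5.14 − 1/5.39)/(4πk) = 0.009024/(4π·0.0518) = 0.01386 K/W
  R_conv,out = 1/(4πr²h) = 1/(4π·5.39²·13.8) = 1.985×10^-4 K/W
ΣR = 6.304×10^-6 + 7.474×10^-7 + 0.2018 + 0.01386 + 1.985×10^-4 = 0.2159 K/W
Q = ΔT/ΣR = (-160 °C − 14.8 °C)/0.2159 = -810 W
(Negative Q ⇒ heat flows inward; heat gain = 810 W.)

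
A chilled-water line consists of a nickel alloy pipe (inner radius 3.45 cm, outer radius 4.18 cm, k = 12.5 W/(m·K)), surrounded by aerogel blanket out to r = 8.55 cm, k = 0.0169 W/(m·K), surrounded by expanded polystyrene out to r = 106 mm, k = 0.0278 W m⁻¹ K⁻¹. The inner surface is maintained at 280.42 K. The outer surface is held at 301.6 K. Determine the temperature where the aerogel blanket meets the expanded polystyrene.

Resistance network (inner→outer):
  R'_nickel alloy = ln(0.0418/0.0345)/(2πk) = 0.1919/(2π·12.5) = 0.002444 m·K/W
  R'_aerogel blanket = ln(0.0855/0.0418)/(2πk) = 0.7156/(2π·0.0169) = 6.739 m·K/W
  R'_expanded polystyrene = ln(0.106/0.0855)/(2πk) = 0.2149/(2π·0.0278) = 1.230 m·K/W
ΣR = 0.002444 + 6.739 + 1.230 = 7.971 m·K/W
Q' = ΔT/ΣR = (280.42 K − 301.6 K)/7.971 = -2.657 W/m
From the inner boundary to the aerogel blanket/expanded polystyrene interface, ΣR_partial = 6.741 m·K/W.
T_interface = T_in − Q'·ΣR_partial = 280.42 K − (-2.657)(6.741) = 298.3 K

T = 298.3 K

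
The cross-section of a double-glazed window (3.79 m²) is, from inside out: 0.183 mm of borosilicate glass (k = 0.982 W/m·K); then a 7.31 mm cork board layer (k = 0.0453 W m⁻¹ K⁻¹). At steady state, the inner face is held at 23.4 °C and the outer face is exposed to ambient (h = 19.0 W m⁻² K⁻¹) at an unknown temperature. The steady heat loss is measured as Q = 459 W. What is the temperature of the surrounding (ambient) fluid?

T_out = -2.54 °C

Series resistances:
  R_borosilicate glass = L/(kA) = 1.83×10^-4/(0.982·3.79) = 4.917×10^-5 K/W
  R_cork board = L/(kA) = 0.00731/(0.0453·3.79) = 0.04258 K/W
  R_conv,out = 1/(hA) = 1/(19.0·3.79) = 0.01389 K/W
ΣR = 0.05651 K/W
ΔT = Q·ΣR = 459 × 0.05651 = 25.94 K
Heat flows outward, so T_out = T_in − ΔT = 23.4 − 25.94 = -2.54 °C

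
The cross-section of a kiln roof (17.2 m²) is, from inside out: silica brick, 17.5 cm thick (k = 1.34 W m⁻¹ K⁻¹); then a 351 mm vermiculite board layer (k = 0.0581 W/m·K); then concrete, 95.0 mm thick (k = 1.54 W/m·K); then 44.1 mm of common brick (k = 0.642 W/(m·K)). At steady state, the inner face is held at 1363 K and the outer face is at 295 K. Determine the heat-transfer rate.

Q = 2.91 kW

Series thermal resistances, inner to outer:
  R_silica brick = L/(kA) = 0.175/(1.34·17.2) = 0.007593 K/W
  R_vermiculite board = L/(kA) = 0.351/(0.0581·17.2) = 0.3512 K/W
  R_concrete = L/(kA) = 0.0950/(1.54·17.2) = 0.003587 K/W
  R_common brick = L/(kA) = 0.0441/(0.642·17.2) = 0.003994 K/W
ΣR = 0.007593 + 0.3512 + 0.003587 + 0.003994 = 0.3664 K/W
Q = ΔT/ΣR = (1363 K − 295 K)/0.3664 = 2910 W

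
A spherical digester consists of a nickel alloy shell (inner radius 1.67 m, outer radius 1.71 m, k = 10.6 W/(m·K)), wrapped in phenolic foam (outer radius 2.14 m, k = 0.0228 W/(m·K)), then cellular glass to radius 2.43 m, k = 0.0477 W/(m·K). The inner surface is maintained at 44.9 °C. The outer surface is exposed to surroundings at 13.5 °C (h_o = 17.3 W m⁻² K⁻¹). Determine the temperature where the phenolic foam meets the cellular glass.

Series thermal resistances, inner to outer:
  R_nickel alloy = (1/1.67 − 1/1.71)/(4πk) = 0.01401/(4π·10.6) = 1.052×10^-4 K/W
  R_phenolic foam = (1/1.71 − 1/2.14)/(4πk) = 0.1175/(4π·0.0228) = 0.4101 K/W
  R_cellular glass = (1/2.14 − 1/2.43)/(4πk) = 0.05577/(4π·0.0477) = 0.09304 K/W
  R_conv,out = 1/(4πr²h) = 1/(4π·2.43²·17.3) = 7.790×10^-4 K/W
ΣR = 1.052×10^-4 + 0.4101 + 0.09304 + 7.790×10^-4 = 0.5040 K/W
Q = ΔT/ΣR = (44.9 °C − 13.5 °C)/0.5040 = 62.30 W
From the inner boundary to the phenolic foam/cellular glass interface, ΣR_partial = 0.4102 K/W.
T_interface = T_in − Q·ΣR_partial = 44.9 °C − (62.30)(0.4102) = 19.3 °C

T = 19.3 °C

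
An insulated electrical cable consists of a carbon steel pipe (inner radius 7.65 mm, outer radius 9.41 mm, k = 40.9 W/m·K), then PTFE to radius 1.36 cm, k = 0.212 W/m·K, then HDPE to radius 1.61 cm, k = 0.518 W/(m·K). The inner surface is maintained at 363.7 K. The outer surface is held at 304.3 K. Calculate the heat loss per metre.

Q' = 180 W/m

Resistance network (inner→outer):
  R'_carbon steel = ln(0.00941/0.00765)/(2πk) = 0.2071/(2π·40.9) = 8.058×10^-4 m·K/W
  R'_PTFE = ln(0.0136/0.00941)/(2πk) = 0.3683/(2π·0.212) = 0.2765 m·K/W
  R'_HDPE = ln(0.0161/0.0136)/(2πk) = 0.1687/(2π·0.518) = 0.05185 m·K/W
ΣR = 8.058×10^-4 + 0.2765 + 0.05185 = 0.3292 m·K/W
Q' = ΔT/ΣR = (363.7 K − 304.3 K)/0.3292 = 180 W/m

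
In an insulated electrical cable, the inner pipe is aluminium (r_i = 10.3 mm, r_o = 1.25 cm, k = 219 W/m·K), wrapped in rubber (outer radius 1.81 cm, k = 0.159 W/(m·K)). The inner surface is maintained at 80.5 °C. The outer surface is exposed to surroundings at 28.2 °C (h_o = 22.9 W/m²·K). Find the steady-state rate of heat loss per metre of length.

Q' = 69.3 W/m

Series thermal resistances, inner to outer:
  R'_aluminium = ln(0.0125/0.0103)/(2πk) = 0.1936/(2π·219) = 1.407×10^-4 m·K/W
  R'_rubber = ln(0.0181/0.0125)/(2πk) = 0.3702/(2π·0.159) = 0.3705 m·K/W
  R'_conv,out = 1/(2πr h) = 1/(2π·0.0181·22.9) = 0.3840 m·K/W
ΣR = 1.407×10^-4 + 0.3705 + 0.3840 = 0.7546 m·K/W
Q' = ΔT/ΣR = (80.5 °C − 28.2 °C)/0.7546 = 69.3 W/m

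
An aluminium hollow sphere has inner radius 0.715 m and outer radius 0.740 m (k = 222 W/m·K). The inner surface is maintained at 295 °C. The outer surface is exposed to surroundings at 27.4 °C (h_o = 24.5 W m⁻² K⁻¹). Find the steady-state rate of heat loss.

Series thermal resistances, inner to outer:
  R_aluminium = (1/0.715 − 1/0.740)/(4πk) = 0.04725/(4π·222) = 1.694×10^-5 K/W
  R_conv,out = 1/(4πr²h) = 1/(4π·0.740²·24.5) = 0.005931 K/W
ΣR = 1.694×10^-5 + 0.005931 = 0.005948 K/W
Q = ΔT/ΣR = (295 °C − 27.4 °C)/0.005948 = 45000 W

Q = 45.0 kW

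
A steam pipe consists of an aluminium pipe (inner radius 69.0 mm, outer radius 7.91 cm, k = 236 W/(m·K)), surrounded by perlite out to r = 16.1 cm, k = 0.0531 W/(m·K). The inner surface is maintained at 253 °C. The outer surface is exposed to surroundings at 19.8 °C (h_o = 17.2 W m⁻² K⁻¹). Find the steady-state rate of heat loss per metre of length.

Series thermal resistances, inner to outer:
  R'_aluminium = ln(0.0791/0.0690)/(2πk) = 0.1366/(2π·236) = 9.213×10^-5 m·K/W
  R'_perlite = ln(0.161/0.0791)/(2πk) = 0.7107/(2π·0.0531) = 2.130 m·K/W
  R'_conv,out = 1/(2πr h) = 1/(2π·0.161·17.2) = 0.05747 m·K/W
ΣR = 9.213×10^-5 + 2.130 + 0.05747 = 2.188 m·K/W
Q' = ΔT/ΣR = (253 °C − 19.8 °C)/2.188 = 107 W/m

Q' = 107 W/m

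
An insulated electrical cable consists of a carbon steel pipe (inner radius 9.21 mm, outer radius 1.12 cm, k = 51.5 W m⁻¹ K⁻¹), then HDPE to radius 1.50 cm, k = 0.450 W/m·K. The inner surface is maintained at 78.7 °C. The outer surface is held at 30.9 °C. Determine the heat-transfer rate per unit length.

Q' = 460 W/m

Series thermal resistances, inner to outer:
  R'_carbon steel = ln(0.0112/0.00921)/(2πk) = 0.1956/(2π·51.5) = 6.046×10^-4 m·K/W
  R'_HDPE = ln(0.0150/0.0112)/(2πk) = 0.2921/(2π·0.450) = 0.1033 m·K/W
ΣR = 6.046×10^-4 + 0.1033 = 0.1039 m·K/W
Q' = ΔT/ΣR = (78.7 °C − 30.9 °C)/0.1039 = 460 W/m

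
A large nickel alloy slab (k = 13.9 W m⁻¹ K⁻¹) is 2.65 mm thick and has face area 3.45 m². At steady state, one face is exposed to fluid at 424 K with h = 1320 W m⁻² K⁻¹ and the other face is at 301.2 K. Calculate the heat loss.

Series thermal resistances, inner to outer:
  R_conv,in = 1/(hA) = 1/(1320·3.45) = 2.196×10^-4 K/W
  R_nickel alloy = L/(kA) = 0.00265/(13.9·3.45) = 5.526×10^-5 K/W
ΣR = 2.196×10^-4 + 5.526×10^-5 = 2.749×10^-4 K/W
Q = ΔT/ΣR = (424 K − 301.2 K)/2.749×10^-4 = 4.47×10^5 W

Q = 447 kW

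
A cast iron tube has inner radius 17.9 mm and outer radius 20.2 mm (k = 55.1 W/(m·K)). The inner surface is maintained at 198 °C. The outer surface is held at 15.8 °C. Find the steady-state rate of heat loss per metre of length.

Q' = 2πk·ΔT/ln(r₂/r₁) = 2π × 55.1 × 182.2 / ln(0.0202/0.0179) = 5.22×10^5 W/m

Q' = 522 kW/m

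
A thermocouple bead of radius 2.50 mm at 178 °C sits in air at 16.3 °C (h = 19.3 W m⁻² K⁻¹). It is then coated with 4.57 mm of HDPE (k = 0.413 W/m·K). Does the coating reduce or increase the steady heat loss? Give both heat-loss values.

increases: 0.245 → 1.22 W

Critical radius for a sphere: r_cr = 2k/h = 0.0428 m = 4.28 cm.
Outer radius after coating: r₂ = 0.00250 + 0.00457 = 0.00707 m.
Since r₁ < r_cr and r₂ ≤ r_cr, the coating moves toward the maximum at r_cr — heat loss rises.
Bare: R = 1/(4πr₁²h) = 659.7 K/W; Q = 161.7/659.7 = 0.245 W.
Coated: R = R_cond + R_conv = 132.3 K/W; Q = 161.7/132.3 = 1.22 W.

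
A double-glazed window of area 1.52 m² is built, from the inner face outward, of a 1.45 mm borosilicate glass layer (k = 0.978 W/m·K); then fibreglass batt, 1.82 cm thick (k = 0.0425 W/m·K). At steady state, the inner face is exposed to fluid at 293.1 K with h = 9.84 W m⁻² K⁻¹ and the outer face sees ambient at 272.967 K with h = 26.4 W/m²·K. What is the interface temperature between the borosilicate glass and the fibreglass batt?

Series thermal resistances, inner to outer:
  R_conv,in = 1/(hA) = 1/(9.84·1.52) = 0.06686 K/W
  R_borosilicate glass = L/(kA) = 0.00145/(0.978·1.52) = 9.754×10^-4 K/W
  R_fibreglass batt = L/(kA) = 0.0182/(0.0425·1.52) = 0.2817 K/W
  R_conv,out = 1/(hA) = 1/(26.4·1.52) = 0.02492 K/W
ΣR = 0.06686 + 9.754×10^-4 + 0.2817 + 0.02492 = 0.3745 K/W
Q = ΔT/ΣR = (293.1 K − 272.967 K)/0.3745 = 53.76 W
From the inner boundary to the borosilicate glass/fibreglass batt interface, ΣR_partial = 0.06784 K/W.
T_interface = T_in − Q·ΣR_partial = 293.1 K − (53.76)(0.06784) = 289.5 K

T = 289.5 K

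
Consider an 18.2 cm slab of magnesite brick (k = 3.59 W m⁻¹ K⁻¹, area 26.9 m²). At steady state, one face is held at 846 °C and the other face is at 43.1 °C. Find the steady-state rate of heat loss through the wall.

Q = kA·ΔT/L = 3.59 × 26.9 × |846 °C − 43.1 °C| / 0.182 = 4.26×10^5 W

Q = 4.26×10^5 W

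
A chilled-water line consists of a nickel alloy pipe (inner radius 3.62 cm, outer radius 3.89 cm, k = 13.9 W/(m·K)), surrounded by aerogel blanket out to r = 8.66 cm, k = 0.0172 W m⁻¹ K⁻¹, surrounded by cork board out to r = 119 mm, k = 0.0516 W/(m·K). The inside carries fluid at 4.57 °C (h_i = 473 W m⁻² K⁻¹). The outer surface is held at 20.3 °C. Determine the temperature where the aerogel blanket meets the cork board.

T = 18.5 °C

Treat each layer as a resistance in series:
  R'_conv,in = 1/(2πr h) = 1/(2π·0.0362·473) = 0.009295 m·K/W
  R'_nickel alloy = ln(0.0389/0.0362)/(2πk) = 0.07194/(2π·13.9) = 8.237×10^-4 m·K/W
  R'_aerogel blanket = ln(0.0866/0.0389)/(2πk) = 0.8003/(2π·0.0172) = 7.405 m·K/W
  R'_cork board = ln(0.119/0.0866)/(2πk) = 0.3178/(2π·0.0516) = 0.9803 m·K/W
ΣR = 0.009295 + 8.237×10^-4 + 7.405 + 0.9803 = 8.395 m·K/W
Q' = ΔT/ΣR = (4.57 °C − 20.3 °C)/8.395 = -1.874 W/m
From the inner boundary to the aerogel blanket/cork board interface, ΣR_partial = 7.415 m·K/W.
T_interface = T_in − Q'·ΣR_partial = 4.57 °C − (-1.874)(7.415) = 18.5 °C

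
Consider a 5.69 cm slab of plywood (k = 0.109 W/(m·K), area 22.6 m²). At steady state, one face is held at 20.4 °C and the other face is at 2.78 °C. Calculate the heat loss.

Q = 763 W

Q = kA·ΔT/L = 0.109 × 22.6 × |20.4 °C − 2.78 °C| / 0.0569 = 763 W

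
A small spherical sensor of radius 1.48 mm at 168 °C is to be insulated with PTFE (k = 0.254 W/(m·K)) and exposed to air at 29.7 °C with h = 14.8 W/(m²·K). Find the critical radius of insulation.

r_cr = 3.43 cm

For a sphere, r_cr = 2k_ins/h = 2·0.254/14.8 = 0.0343 m = 3.43 cm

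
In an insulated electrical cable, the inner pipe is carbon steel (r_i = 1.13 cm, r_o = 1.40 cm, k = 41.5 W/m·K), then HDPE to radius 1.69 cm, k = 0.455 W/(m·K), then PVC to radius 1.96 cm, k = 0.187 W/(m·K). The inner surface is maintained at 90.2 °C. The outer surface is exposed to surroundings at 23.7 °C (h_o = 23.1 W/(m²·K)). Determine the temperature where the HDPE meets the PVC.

T = 82.1 °C

Treat each layer as a resistance in series:
  R'_carbon steel = ln(0.0140/0.0113)/(2πk) = 0.2143/(2π·41.5) = 8.217×10^-4 m·K/W
  R'_HDPE = ln(0.0169/0.0140)/(2πk) = 0.1883/(2π·0.455) = 0.06585 m·K/W
  R'_PVC = ln(0.0196/0.0169)/(2πk) = 0.1482/(2π·0.187) = 0.1261 m·K/W
  R'_conv,out = 1/(2πr h) = 1/(2π·0.0196·23.1) = 0.3515 m·K/W
ΣR = 8.217×10^-4 + 0.06585 + 0.1261 + 0.3515 = 0.5443 m·K/W
Q' = ΔT/ΣR = (90.2 °C − 23.7 °C)/0.5443 = 122.2 W/m
From the inner boundary to the HDPE/PVC interface, ΣR_partial = 0.06667 m·K/W.
T_interface = T_in − Q'·ΣR_partial = 90.2 °C − (122.2)(0.06667) = 82.1 °C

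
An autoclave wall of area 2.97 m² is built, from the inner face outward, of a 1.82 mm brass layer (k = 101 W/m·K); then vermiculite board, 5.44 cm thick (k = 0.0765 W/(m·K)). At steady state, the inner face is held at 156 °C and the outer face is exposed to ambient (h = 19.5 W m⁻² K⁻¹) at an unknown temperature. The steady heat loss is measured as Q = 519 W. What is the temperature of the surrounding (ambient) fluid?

T_out = 22.8 °C

Sum the resistances:
  R_brass = L/(kA) = 0.00182/(101·2.97) = 6.067×10^-6 K/W
  R_vermiculite board = L/(kA) = 0.0544/(0.0765·2.97) = 0.2394 K/W
  R_conv,out = 1/(hA) = 1/(19.5·2.97) = 0.01727 K/W
ΣR = 0.2567 K/W
ΔT = Q·ΣR = 519 × 0.2567 = 133.2 K
Heat flows outward, so T_out = T_in − ΔT = 156 − 133.2 = 22.8 °C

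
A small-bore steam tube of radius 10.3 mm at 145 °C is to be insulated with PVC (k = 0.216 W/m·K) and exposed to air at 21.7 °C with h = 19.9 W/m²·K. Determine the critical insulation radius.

r_cr = 1.09 cm

For a cylinder, r_cr = k_ins/h = 0.216/19.9 = 0.0109 m = 1.09 cm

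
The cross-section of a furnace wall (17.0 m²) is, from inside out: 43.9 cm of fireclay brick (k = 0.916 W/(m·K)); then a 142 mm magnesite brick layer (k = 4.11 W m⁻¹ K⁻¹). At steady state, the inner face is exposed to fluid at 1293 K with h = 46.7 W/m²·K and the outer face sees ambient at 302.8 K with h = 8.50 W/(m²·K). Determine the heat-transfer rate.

Series thermal resistances, inner to outer:
  R_conv,in = 1/(hA) = 1/(46.7·17.0) = 0.001260 K/W
  R_fireclay brick = L/(kA) = 0.439/(0.916·17.0) = 0.02819 K/W
  R_magnesite brick = L/(kA) = 0.142/(4.11·17.0) = 0.002032 K/W
  R_conv,out = 1/(hA) = 1/(8.50·17.0) = 0.006920 K/W
ΣR = 0.001260 + 0.02819 + 0.002032 + 0.006920 = 0.03840 K/W
Q = ΔT/ΣR = (1293 K − 302.8 K)/0.03840 = 25800 W

Q = 25.8 kW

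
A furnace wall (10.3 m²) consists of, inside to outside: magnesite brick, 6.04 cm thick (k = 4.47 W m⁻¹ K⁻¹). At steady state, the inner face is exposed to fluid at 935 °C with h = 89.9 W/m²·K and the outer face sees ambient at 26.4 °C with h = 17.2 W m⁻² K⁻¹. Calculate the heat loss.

Series thermal resistances, inner to outer:
  R_conv,in = 1/(hA) = 1/(89.9·10.3) = 0.001080 K/W
  R_magnesite brick = L/(kA) = 0.0604/(4.47·10.3) = 0.001312 K/W
  R_conv,out = 1/(hA) = 1/(17.2·10.3) = 0.005645 K/W
ΣR = 0.001080 + 0.001312 + 0.005645 = 0.008037 K/W
Q = ΔT/ΣR = (935 °C − 26.4 °C)/0.008037 = 1.13×10^5 W

Q = 1.13×10^5 W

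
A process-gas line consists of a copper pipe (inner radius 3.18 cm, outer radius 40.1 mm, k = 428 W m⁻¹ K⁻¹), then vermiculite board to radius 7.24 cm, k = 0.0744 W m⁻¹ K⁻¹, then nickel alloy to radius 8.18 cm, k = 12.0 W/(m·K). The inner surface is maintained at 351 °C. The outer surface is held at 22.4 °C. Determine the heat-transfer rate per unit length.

Q' = 260 W/m

Treat each layer as a resistance in series:
  R'_copper = ln(0.0401/0.0318)/(2πk) = 0.2319/(2π·428) = 8.624×10^-5 m·K/W
  R'_vermiculite board = ln(0.0724/0.0401)/(2πk) = 0.5908/(2π·0.0744) = 1.264 m·K/W
  R'_nickel alloy = ln(0.0818/0.0724)/(2πk) = 0.1221/(2π·12.0) = 0.001619 m·K/W
ΣR = 8.624×10^-5 + 1.264 + 0.001619 = 1.266 m·K/W
Q' = ΔT/ΣR = (351 °C − 22.4 °C)/1.266 = 260 W/m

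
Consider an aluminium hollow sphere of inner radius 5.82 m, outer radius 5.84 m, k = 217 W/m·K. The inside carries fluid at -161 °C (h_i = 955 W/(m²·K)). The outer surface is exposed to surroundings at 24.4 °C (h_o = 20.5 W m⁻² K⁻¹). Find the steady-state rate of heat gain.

Treat each layer as a resistance in series:
  R_conv,in = 1/(4πr²h) = 1/(4π·5.82²·955) = 2.460×10^-6 K/W
  R_aluminium = (1/5.82 − 1/5.84)/(4πk) = 5.884×10^-4/(4π·217) = 2.158×10^-7 K/W
  R_conv,out = 1/(4πr²h) = 1/(4π·5.84²·20.5) = 1.138×10^-4 K/W
ΣR = 2.460×10^-6 + 2.158×10^-7 + 1.138×10^-4 = 1.165×10^-4 K/W
Q = ΔT/ΣR = (-161 °C − 24.4 °C)/1.165×10^-4 = -1.59×10^6 W
(Negative Q ⇒ heat flows inward; heat gain = 1.59×10^6 W.)

Q = 1590 kW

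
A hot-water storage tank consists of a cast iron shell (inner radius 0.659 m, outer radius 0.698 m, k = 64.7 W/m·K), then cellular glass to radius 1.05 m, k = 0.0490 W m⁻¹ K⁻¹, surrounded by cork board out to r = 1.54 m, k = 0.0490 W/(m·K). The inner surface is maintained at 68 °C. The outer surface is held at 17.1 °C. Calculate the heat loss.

Q = 40.0 W

Series thermal resistances, inner to outer:
  R_cast iron = (1/0.659 − 1/0.698)/(4πk) = 0.08479/(4π·64.7) = 1.043×10^-4 K/W
  R_cellular glass = (1/0.698 − 1/1.05)/(4πk) = 0.4803/(4π·0.0490) = 0.7800 K/W
  R_cork board = (1/1.05 − 1/1.54)/(4πk) = 0.3030/(4π·0.0490) = 0.4921 K/W
ΣR = 1.043×10^-4 + 0.7800 + 0.4921 = 1.272 K/W
Q = ΔT/ΣR = (68 °C − 17.1 °C)/1.272 = 40.0 W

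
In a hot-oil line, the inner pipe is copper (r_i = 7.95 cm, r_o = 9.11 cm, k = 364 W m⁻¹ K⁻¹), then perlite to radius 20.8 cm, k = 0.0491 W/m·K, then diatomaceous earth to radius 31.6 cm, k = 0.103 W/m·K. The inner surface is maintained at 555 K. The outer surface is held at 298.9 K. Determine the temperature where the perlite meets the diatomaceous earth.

Treat each layer as a resistance in series:
  R'_copper = ln(0.0911/0.0795)/(2πk) = 0.1362/(2π·364) = 5.955×10^-5 m·K/W
  R'_perlite = ln(0.208/0.0911)/(2πk) = 0.8256/(2π·0.0491) = 2.676 m·K/W
  R'_diatomaceous earth = ln(0.316/0.208)/(2πk) = 0.4182/(2π·0.103) = 0.6462 m·K/W
ΣR = 5.955×10^-5 + 2.676 + 0.6462 = 3.322 m·K/W
Q' = ΔT/ΣR = (555 K − 298.9 K)/3.322 = 77.09 W/m
From the inner boundary to the perlite/diatomaceous earth interface, ΣR_partial = 2.676 m·K/W.
T_interface = T_in − Q'·ΣR_partial = 555 K − (77.09)(2.676) = 348.7 K

T = 348.7 K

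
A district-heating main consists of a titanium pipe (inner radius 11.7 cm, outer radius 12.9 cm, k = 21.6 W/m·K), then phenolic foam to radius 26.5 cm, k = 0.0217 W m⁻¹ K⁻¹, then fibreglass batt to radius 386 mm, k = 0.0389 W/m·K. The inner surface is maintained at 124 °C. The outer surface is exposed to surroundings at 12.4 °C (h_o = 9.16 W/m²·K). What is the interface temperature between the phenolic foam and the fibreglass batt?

T = 38.1 °C

Series thermal resistances, inner to outer:
  R'_titanium = ln(0.129/0.117)/(2πk) = 0.09764/(2π·21.6) = 7.194×10^-4 m·K/W
  R'_phenolic foam = ln(0.265/0.129)/(2πk) = 0.7199/(2π·0.0217) = 5.280 m·K/W
  R'_fibreglass batt = ln(0.386/0.265)/(2πk) = 0.3761/(2π·0.0389) = 1.539 m·K/W
  R'_conv,out = 1/(2πr h) = 1/(2π·0.386·9.16) = 0.04501 m·K/W
ΣR = 7.194×10^-4 + 5.280 + 1.539 + 0.04501 = 6.865 m·K/W
Q' = ΔT/ΣR = (124 °C − 12.4 °C)/6.865 = 16.26 W/m
From the inner boundary to the phenolic foam/fibreglass batt interface, ΣR_partial = 5.281 m·K/W.
T_interface = T_in − Q'·ΣR_partial = 124 °C − (16.26)(5.281) = 38.1 °C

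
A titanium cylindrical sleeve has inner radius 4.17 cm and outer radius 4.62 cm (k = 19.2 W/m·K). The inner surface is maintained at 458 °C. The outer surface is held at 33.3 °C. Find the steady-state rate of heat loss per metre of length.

Q' = 5.00×10^5 W/m

Q' = 2πk·ΔT/ln(r₂/r₁) = 2π × 19.2 × 424.7 / ln(0.0462/0.0417) = 5.00×10^5 W/m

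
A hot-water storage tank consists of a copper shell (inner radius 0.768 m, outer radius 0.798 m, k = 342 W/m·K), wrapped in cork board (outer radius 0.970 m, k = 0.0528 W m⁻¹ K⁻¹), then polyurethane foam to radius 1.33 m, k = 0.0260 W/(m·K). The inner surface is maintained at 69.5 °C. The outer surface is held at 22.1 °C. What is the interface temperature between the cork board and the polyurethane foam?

Resistance network (inner→outer):
  R_copper = (1/0.768 − 1/0.798)/(4πk) = 0.04895/(4π·342) = 1.139×10^-5 K/W
  R_cork board = (1/0.798 − 1/0.970)/(4πk) = 0.2222/(4π·0.0528) = 0.3349 K/W
  R_polyurethane foam = (1/0.970 − 1/1.33)/(4πk) = 0.2790/(4π·0.0260) = 0.8541 K/W
ΣR = 1.139×10^-5 + 0.3349 + 0.8541 = 1.189 K/W
Q = ΔT/ΣR = (69.5 °C − 22.1 °C)/1.189 = 39.87 W
From the inner boundary to the cork board/polyurethane foam interface, ΣR_partial = 0.3349 K/W.
T_interface = T_in − Q·ΣR_partial = 69.5 °C − (39.87)(0.3349) = 56.1 °C

T = 56.1 °C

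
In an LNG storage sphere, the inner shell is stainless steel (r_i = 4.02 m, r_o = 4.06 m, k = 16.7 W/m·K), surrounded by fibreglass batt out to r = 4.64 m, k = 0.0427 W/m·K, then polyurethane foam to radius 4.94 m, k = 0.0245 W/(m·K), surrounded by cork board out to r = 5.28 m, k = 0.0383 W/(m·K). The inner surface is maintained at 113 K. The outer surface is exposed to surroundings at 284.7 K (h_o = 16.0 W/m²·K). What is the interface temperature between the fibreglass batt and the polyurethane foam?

Treat each layer as a resistance in series:
  R_stainless steel = (1/4.02 − 1/4.06)/(4πk) = 0.002451/(4π·16.7) = 1.168×10^-5 K/W
  R_fibreglass batt = (1/4.06 − 1/4.64)/(4πk) = 0.03079/(4π·0.0427) = 0.05738 K/W
  R_polyurethane foam = (1/4.64 − 1/4.94)/(4πk) = 0.01309/(4π·0.0245) = 0.04251 K/W
  R_cork board = (1/4.94 − 1/5.28)/(4πk) = 0.01304/(4π·0.0383) = 0.02708 K/W
  R_conv,out = 1/(4πr²h) = 1/(4π·5.28²·16.0) = 1.784×10^-4 K/W
ΣR = 1.168×10^-5 + 0.05738 + 0.04251 + 0.02708 + 1.784×10^-4 = 0.1272 K/W
Q = ΔT/ΣR = (113 K − 284.7 K)/0.1272 = -1350 W
From the inner boundary to the fibreglass batt/polyurethane foam interface, ΣR_partial = 0.05739 K/W.
T_interface = T_in − Q·ΣR_partial = 113 K − (-1350)(0.05739) = 190.5 K

T = 190.5 K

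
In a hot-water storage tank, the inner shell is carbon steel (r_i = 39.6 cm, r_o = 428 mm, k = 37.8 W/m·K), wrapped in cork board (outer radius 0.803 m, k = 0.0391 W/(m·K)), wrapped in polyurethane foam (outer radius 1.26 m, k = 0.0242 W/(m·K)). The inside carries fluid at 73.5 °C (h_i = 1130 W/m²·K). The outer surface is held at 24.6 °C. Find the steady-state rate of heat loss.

Q = 13.2 W

Series thermal resistances, inner to outer:
  R_conv,in = 1/(4πr²h) = 1/(4π·0.396²·1130) = 4.491×10^-4 K/W
  R_carbon steel = (1/0.396 − 1/0.428)/(4πk) = 0.1888/(4π·37.8) = 3.975×10^-4 K/W
  R_cork board = (1/0.428 − 1/0.803)/(4πk) = 1.091/(4π·0.0391) = 2.221 K/W
  R_polyurethane foam = (1/0.803 − 1/1.26)/(4πk) = 0.4517/(4π·0.0242) = 1.485 K/W
ΣR = 4.491×10^-4 + 3.975×10^-4 + 2.221 + 1.485 = 3.707 K/W
Q = ΔT/ΣR = (73.5 °C − 24.6 °C)/3.707 = 13.2 W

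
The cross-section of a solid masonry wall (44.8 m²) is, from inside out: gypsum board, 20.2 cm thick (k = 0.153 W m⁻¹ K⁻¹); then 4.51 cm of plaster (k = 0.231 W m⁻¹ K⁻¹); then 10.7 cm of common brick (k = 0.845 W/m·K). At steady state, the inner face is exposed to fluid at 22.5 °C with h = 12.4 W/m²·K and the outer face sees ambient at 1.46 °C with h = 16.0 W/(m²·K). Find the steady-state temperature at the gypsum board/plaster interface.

Series thermal resistances, inner to outer:
  R_conv,in = 1/(hA) = 1/(12.4·44.8) = 0.001800 K/W
  R_gypsum board = L/(kA) = 0.202/(0.153·44.8) = 0.02947 K/W
  R_plaster = L/(kA) = 0.0451/(0.231·44.8) = 0.004358 K/W
  R_common brick = L/(kA) = 0.107/(0.845·44.8) = 0.002827 K/W
  R_conv,out = 1/(hA) = 1/(16.0·44.8) = 0.001395 K/W
ΣR = 0.001800 + 0.02947 + 0.004358 + 0.002827 + 0.001395 = 0.03985 K/W
Q = ΔT/ΣR = (22.5 °C − 1.46 °C)/0.03985 = 528.0 W
From the inner boundary to the gypsum board/plaster interface, ΣR_partial = 0.03127 K/W.
T_interface = T_in − Q·ΣR_partial = 22.5 °C − (528.0)(0.03127) = 5.99 °C

T = 5.99 °C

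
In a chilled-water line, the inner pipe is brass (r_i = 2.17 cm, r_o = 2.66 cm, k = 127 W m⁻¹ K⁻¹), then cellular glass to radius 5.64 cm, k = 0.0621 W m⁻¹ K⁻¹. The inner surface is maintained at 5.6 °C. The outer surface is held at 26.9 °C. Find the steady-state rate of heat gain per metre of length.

Q' = 11.1 W/m

Treat each layer as a resistance in series:
  R'_brass = ln(0.0266/0.0217)/(2πk) = 0.2036/(2π·127) = 2.551×10^-4 m·K/W
  R'_cellular glass = ln(0.0564/0.0266)/(2πk) = 0.7516/(2π·0.0621) = 1.926 m·K/W
ΣR = 2.551×10^-4 + 1.926 = 1.926 m·K/W
Q' = ΔT/ΣR = (5.6 °C − 26.9 °C)/1.926 = -11.1 W/m
(Negative Q' ⇒ heat flows inward; heat gain = 11.1 W/m.)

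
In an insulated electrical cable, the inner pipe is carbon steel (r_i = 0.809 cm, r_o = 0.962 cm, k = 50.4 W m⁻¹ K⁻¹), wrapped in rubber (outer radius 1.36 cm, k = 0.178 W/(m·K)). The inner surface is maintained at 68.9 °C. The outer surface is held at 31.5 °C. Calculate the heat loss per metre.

Series thermal resistances, inner to outer:
  R'_carbon steel = ln(0.00962/0.00809)/(2πk) = 0.1732/(2π·50.4) = 5.470×10^-4 m·K/W
  R'_rubber = ln(0.0136/0.00962)/(2πk) = 0.3462/(2π·0.178) = 0.3096 m·K/W
ΣR = 5.470×10^-4 + 0.3096 = 0.3101 m·K/W
Q' = ΔT/ΣR = (68.9 °C − 31.5 °C)/0.3101 = 121 W/m

Q' = 121 W/m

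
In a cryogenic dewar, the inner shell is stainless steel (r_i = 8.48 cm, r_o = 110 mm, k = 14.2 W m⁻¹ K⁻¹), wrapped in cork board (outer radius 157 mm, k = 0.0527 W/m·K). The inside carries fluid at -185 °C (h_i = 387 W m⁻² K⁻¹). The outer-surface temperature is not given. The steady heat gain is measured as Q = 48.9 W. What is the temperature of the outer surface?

T_out = 18.1 °C

Series resistances:
  R_conv,in = 1/(4πr²h) = 1/(4π·0.0848²·387) = 0.02859 K/W
  R_stainless steel = (1/0.0848 − 1/0.110)/(4πk) = 2.702/(4π·14.2) = 0.01514 K/W
  R_cork board = (1/0.110 − 1/0.157)/(4πk) = 2.721/(4π·0.0527) = 4.109 K/W
ΣR = 4.153 K/W
ΔT = Q·ΣR = 48.9 × 4.153 = 203.1 K
Heat flows inward, so T_out = T_in + ΔT = -185 + 203.1 = 18.1 °C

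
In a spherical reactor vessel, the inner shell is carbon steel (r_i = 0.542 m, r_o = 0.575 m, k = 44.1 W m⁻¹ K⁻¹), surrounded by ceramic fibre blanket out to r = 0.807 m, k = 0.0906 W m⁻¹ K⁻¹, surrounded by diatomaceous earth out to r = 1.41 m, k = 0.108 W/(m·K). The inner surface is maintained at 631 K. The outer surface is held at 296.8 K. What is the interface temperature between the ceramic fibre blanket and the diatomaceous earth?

Series thermal resistances, inner to outer:
  R_carbon steel = (1/0.542 − 1/0.575)/(4πk) = 0.1059/(4π·44.1) = 1.911×10^-4 K/W
  R_ceramic fibre blanket = (1/0.575 − 1/0.807)/(4πk) = 0.5000/(4π·0.0906) = 0.4391 K/W
  R_diatomaceous earth = (1/0.807 − 1/1.41)/(4πk) = 0.5299/(4π·0.108) = 0.3905 K/W
ΣR = 1.911×10^-4 + 0.4391 + 0.3905 = 0.8298 K/W
Q = ΔT/ΣR = (631 K − 296.8 K)/0.8298 = 402.7 W
From the inner boundary to the ceramic fibre blanket/diatomaceous earth interface, ΣR_partial = 0.4393 K/W.
T_interface = T_in − Q·ΣR_partial = 631 K − (402.7)(0.4393) = 454 K

T = 454 K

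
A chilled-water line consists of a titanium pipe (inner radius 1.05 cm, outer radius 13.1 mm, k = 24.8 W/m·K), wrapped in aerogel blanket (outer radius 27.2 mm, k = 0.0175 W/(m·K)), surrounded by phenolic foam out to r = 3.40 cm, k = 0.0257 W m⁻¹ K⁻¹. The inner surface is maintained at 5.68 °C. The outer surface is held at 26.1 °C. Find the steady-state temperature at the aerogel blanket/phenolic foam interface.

Treat each layer as a resistance in series:
  R'_titanium = ln(0.0131/0.0105)/(2πk) = 0.2212/(2π·24.8) = 0.001420 m·K/W
  R'_aerogel blanket = ln(0.0272/0.0131)/(2πk) = 0.7306/(2π·0.0175) = 6.645 m·K/W
  R'_phenolic foam = ln(0.0340/0.0272)/(2πk) = 0.2231/(2π·0.0257) = 1.382 m·K/W
ΣR = 0.001420 + 6.645 + 1.382 = 8.028 m·K/W
Q' = ΔT/ΣR = (5.68 °C − 26.1 °C)/8.028 = -2.544 W/m
From the inner boundary to the aerogel blanket/phenolic foam interface, ΣR_partial = 6.646 m·K/W.
T_interface = T_in − Q'·ΣR_partial = 5.68 °C − (-2.544)(6.646) = 22.6 °C

T = 22.6 °C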